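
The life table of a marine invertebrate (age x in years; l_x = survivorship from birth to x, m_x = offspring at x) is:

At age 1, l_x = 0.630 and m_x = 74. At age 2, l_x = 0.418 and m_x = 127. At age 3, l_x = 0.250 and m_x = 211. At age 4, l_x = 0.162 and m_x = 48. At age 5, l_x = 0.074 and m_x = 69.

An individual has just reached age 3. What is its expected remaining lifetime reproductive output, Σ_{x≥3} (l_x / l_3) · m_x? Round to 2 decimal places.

l_3 = 0.250. Conditional survival from age 3 to x is l_x / l_3.
  x=3: (0.250/0.250) × 211 = 211.0000
  x=4: (0.162/0.250) × 48 = 31.1040
  x=5: (0.074/0.250) × 69 = 20.4240
Sum = 211.0000 + 31.1040 + 20.4240 = 262.5280

262.53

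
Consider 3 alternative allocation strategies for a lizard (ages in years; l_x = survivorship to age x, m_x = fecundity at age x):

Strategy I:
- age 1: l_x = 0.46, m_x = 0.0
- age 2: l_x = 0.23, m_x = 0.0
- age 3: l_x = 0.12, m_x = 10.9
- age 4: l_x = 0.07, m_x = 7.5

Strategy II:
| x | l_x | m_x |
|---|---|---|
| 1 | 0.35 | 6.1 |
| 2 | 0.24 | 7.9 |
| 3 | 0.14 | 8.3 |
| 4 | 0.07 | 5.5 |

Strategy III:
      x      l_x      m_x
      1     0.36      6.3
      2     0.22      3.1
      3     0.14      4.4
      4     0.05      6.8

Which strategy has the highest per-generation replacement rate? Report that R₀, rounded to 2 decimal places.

Strategy I: R₀ = 0.46×0.0 + 0.23×0.0 + 0.12×10.9 + 0.07×7.5 = 1.8330
Strategy II: R₀ = 0.35×6.1 + 0.24×7.9 + 0.14×8.3 + 0.07×5.5 = 5.5780
Strategy III: R₀ = 0.36×6.3 + 0.22×3.1 + 0.14×4.4 + 0.05×6.8 = 3.9060
Highest R₀: strategy II with 5.5780.

5.58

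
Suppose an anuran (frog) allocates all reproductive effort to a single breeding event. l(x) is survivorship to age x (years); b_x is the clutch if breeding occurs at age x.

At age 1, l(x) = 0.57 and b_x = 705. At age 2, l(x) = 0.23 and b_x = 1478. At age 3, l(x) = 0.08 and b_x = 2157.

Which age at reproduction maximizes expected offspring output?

1

Expected offspring if breeding at age x = l(x) × b_x:
  age 1: 0.57 × 705 = 401.850
  age 2: 0.23 × 1478 = 339.940
  age 3: 0.08 × 2157 = 172.560
Maximum at age 1 (401.850).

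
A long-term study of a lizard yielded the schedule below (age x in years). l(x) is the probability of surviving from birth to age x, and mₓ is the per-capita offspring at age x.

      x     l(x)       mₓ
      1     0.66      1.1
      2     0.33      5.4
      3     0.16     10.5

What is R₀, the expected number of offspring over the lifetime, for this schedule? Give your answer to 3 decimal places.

R₀ = Σ l(x) mₓ:
  age 1: 0.66 × 1.1 = 0.7260
  age 2: 0.33 × 5.4 = 1.7820
  age 3: 0.16 × 10.5 = 1.6800
R₀ = 0.7260 + 1.7820 + 1.6800 = 4.1880

4.188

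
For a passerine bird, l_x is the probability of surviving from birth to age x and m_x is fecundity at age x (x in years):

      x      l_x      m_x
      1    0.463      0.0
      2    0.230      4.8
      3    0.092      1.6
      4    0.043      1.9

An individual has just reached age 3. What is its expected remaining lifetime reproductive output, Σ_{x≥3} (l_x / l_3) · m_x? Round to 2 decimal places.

l_3 = 0.092. Conditional survival from age 3 to x is l_x / l_3.
  x=3: (0.092/0.092) × 1.6 = 1.6000
  x=4: (0.043/0.092) × 1.9 = 0.8880
Sum = 1.6000 + 0.8880 = 2.4880

2.49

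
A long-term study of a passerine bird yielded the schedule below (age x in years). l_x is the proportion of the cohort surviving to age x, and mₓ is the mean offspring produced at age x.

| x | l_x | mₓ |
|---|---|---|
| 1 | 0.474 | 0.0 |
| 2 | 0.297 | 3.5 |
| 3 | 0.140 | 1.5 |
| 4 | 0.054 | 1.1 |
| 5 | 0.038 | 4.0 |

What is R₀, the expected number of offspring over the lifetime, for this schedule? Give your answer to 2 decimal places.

R₀ = Σ l_x mₓ:
  age 1: 0.474 × 0.0 = 0.0000
  age 2: 0.297 × 3.5 = 1.0395
  age 3: 0.140 × 1.5 = 0.2100
  age 4: 0.054 × 1.1 = 0.0594
  age 5: 0.038 × 4.0 = 0.1520
R₀ = 0.0000 + 1.0395 + 0.2100 + 0.0594 + 0.1520 = 1.4609

1.46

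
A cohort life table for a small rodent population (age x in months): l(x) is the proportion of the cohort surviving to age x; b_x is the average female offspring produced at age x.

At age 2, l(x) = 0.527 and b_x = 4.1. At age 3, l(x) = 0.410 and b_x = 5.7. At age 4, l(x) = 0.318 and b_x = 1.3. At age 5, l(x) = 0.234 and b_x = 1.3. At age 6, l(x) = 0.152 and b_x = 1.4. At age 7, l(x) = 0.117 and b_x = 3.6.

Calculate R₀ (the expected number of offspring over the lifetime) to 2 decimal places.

5.85

R₀ = Σ l(x) b_x:
  age 2: 0.527 × 4.1 = 2.1607
  age 3: 0.410 × 5.7 = 2.3370
  age 4: 0.318 × 1.3 = 0.4134
  age 5: 0.234 × 1.3 = 0.3042
  age 6: 0.152 × 1.4 = 0.2128
  age 7: 0.117 × 3.6 = 0.4212
R₀ = 2.1607 + 2.3370 + 0.4134 + 0.3042 + 0.2128 + 0.4212 = 5.8493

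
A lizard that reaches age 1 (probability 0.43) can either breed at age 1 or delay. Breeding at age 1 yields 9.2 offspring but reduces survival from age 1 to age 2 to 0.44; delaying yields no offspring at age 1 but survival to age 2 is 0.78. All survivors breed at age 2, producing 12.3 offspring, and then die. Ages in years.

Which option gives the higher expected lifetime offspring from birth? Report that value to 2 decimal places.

breed at age 1: R₀ = 0.43 × (9.2 + 0.44 × 12.3) = 0.43 × 14.6120 = 6.2832
delay to age 2: R₀ = 0.43 × (0.78 × 12.3) = 0.43 × 9.5940 = 4.1254
Higher: breed at age 1 (6.2832).

6.28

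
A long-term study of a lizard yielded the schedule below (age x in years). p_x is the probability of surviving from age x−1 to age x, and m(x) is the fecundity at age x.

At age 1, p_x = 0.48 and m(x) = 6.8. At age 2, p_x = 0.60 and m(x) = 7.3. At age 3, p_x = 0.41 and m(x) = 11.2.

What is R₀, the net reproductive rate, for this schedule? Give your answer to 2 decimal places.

6.69

Survivorship from birth: l_x = p_1·p_2·…·p_x.
  l_1 = 0.48000
  l_2 = 0.28800
  l_3 = 0.11808
R₀ = Σ l_x m(x):
  age 1: 0.48000 × 6.8 = 3.2640
  age 2: 0.28800 × 7.3 = 2.1024
  age 3: 0.11808 × 11.2 = 1.3225
R₀ = 3.2640 + 2.1024 + 1.3225 = 6.6889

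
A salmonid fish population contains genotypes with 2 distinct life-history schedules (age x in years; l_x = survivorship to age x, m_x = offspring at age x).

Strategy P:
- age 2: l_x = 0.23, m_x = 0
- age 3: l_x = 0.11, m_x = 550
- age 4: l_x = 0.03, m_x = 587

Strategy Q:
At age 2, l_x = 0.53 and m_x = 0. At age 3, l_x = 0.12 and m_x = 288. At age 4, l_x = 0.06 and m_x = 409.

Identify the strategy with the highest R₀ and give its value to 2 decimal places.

78.11

Strategy P: R₀ = 0.23×0 + 0.11×550 + 0.03×587 = 78.1100
Strategy Q: R₀ = 0.53×0 + 0.12×288 + 0.06×409 = 59.1000
Highest R₀: strategy P with 78.1100.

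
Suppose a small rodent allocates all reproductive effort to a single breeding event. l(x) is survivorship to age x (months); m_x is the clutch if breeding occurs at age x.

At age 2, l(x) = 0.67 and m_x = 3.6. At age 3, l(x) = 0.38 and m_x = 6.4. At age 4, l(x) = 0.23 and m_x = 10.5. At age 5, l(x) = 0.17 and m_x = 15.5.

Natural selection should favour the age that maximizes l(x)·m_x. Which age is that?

5

Expected offspring if breeding at age x = l(x) × m_x:
  age 2: 0.67 × 3.6 = 2.412
  age 3: 0.38 × 6.4 = 2.432
  age 4: 0.23 × 10.5 = 2.415
  age 5: 0.17 × 15.5 = 2.635
Maximum at age 5 (2.635).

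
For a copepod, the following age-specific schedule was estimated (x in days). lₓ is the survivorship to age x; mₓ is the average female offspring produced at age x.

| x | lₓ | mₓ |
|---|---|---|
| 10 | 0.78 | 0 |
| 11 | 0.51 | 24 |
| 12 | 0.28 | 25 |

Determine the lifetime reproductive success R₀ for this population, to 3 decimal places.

19.240

R₀ = Σ lₓ mₓ:
  age 10: 0.78 × 0 = 0.0000
  age 11: 0.51 × 24 = 12.2400
  age 12: 0.28 × 25 = 7.0000
R₀ = 0.0000 + 12.2400 + 7.0000 = 19.2400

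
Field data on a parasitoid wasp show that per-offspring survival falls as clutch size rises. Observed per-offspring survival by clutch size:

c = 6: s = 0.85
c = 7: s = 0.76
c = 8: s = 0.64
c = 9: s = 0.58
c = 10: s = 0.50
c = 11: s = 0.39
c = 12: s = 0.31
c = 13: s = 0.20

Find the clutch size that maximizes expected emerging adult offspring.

Expected emerging adult offspring = c × s(c):
  c=6: 6 × 0.85 = 5.100
  c=7: 7 × 0.76 = 5.320
  c=8: 8 × 0.64 = 5.120
  c=9: 9 × 0.58 = 5.220
  c=10: 10 × 0.50 = 5.000
  c=11: 11 × 0.39 = 4.290
  c=12: 12 × 0.31 = 3.720
  c=13: 13 × 0.20 = 2.600
Maximum at c = 7 (5.320 emerging adult offspring).

7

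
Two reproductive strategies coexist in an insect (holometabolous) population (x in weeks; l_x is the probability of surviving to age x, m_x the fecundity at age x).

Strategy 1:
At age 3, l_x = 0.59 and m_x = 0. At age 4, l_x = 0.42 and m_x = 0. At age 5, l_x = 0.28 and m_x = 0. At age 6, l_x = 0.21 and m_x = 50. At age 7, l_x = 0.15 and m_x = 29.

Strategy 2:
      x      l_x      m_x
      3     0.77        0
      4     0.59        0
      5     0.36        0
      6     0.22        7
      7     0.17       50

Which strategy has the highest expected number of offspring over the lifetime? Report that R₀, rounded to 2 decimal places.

14.85

Strategy 1: R₀ = 0.59×0 + 0.42×0 + 0.28×0 + 0.21×50 + 0.15×29 = 14.8500
Strategy 2: R₀ = 0.77×0 + 0.59×0 + 0.36×0 + 0.22×7 + 0.17×50 = 10.0400
Highest R₀: strategy 1 with 14.8500.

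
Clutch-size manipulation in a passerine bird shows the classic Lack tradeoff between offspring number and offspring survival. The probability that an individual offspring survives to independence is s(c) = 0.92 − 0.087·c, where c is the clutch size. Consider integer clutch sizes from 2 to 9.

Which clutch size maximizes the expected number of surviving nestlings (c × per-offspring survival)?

5

Expected surviving nestlings = c × s(c):
  c=2: 2 × 0.746 = 1.492
  c=3: 3 × 0.659 = 1.977
  c=4: 4 × 0.572 = 2.288
  c=5: 5 × 0.485 = 2.425
  c=6: 6 × 0.398 = 2.388
  c=7: 7 × 0.311 = 2.177
  c=8: 8 × 0.224 = 1.792
  c=9: 9 × 0.137 = 1.233
Maximum at c = 5 (2.425 surviving nestlings).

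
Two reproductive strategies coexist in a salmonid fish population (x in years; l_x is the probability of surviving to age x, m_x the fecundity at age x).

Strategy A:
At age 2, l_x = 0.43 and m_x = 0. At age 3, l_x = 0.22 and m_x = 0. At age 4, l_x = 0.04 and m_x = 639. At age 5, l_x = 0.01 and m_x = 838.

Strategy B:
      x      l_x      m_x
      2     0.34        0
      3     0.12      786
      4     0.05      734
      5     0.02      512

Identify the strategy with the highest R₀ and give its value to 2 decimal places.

141.26

Strategy A: R₀ = 0.43×0 + 0.22×0 + 0.04×639 + 0.01×838 = 33.9400
Strategy B: R₀ = 0.34×0 + 0.12×786 + 0.05×734 + 0.02×512 = 141.2600
Highest R₀: strategy B with 141.2600.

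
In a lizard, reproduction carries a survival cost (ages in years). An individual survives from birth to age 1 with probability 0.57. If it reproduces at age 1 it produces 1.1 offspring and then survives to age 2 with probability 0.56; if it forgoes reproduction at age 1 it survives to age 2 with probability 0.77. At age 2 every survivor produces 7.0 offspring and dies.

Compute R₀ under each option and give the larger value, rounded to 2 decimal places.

breed at age 1: R₀ = 0.57 × (1.1 + 0.56 × 7.0) = 0.57 × 5.0200 = 2.8614
delay to age 2: R₀ = 0.57 × (0.77 × 7.0) = 0.57 × 5.3900 = 3.0723
Higher: delay to age 2 (3.0723).

3.07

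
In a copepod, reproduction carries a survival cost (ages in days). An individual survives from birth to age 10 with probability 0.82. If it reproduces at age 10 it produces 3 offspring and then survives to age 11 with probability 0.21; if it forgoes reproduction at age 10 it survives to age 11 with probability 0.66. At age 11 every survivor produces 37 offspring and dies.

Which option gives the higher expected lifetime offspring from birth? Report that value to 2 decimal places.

breed at age 10: R₀ = 0.82 × (3 + 0.21 × 37) = 0.82 × 10.7700 = 8.8314
delay to age 11: R₀ = 0.82 × (0.66 × 37) = 0.82 × 24.4200 = 20.0244
Higher: delay to age 11 (20.0244).

20.02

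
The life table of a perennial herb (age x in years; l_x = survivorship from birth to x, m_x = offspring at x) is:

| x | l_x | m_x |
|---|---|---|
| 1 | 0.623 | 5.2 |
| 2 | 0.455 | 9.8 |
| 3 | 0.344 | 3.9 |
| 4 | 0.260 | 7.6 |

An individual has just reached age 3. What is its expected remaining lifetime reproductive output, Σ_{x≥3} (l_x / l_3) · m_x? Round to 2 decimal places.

9.64

l_3 = 0.344. Conditional survival from age 3 to x is l_x / l_3.
  x=3: (0.344/0.344) × 3.9 = 3.9000
  x=4: (0.260/0.344) × 7.6 = 5.7442
Sum = 3.9000 + 5.7442 = 9.6442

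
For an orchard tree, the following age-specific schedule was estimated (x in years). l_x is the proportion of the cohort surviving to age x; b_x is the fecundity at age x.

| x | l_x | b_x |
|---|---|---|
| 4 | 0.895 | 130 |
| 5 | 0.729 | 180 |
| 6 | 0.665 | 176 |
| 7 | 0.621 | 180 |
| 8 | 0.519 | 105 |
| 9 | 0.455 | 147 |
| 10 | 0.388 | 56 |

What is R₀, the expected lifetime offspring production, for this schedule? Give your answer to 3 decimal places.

R₀ = Σ l_x b_x:
  age 4: 0.895 × 130 = 116.3500
  age 5: 0.729 × 180 = 131.2200
  age 6: 0.665 × 176 = 117.0400
  age 7: 0.621 × 180 = 111.7800
  age 8: 0.519 × 105 = 54.4950
  age 9: 0.455 × 147 = 66.8850
  age 10: 0.388 × 56 = 21.7280
R₀ = 116.3500 + 131.2200 + 117.0400 + 111.7800 + 54.4950 + 66.8850 + 21.7280 = 619.4980

619.498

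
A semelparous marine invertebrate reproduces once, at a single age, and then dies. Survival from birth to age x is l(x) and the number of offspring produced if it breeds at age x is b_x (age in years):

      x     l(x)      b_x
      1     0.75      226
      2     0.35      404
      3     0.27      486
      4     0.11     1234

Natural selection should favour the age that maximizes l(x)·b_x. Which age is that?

Expected offspring if breeding at age x = l(x) × b_x:
  age 1: 0.75 × 226 = 169.500
  age 2: 0.35 × 404 = 141.400
  age 3: 0.27 × 486 = 131.220
  age 4: 0.11 × 1234 = 135.740
Maximum at age 1 (169.500).

1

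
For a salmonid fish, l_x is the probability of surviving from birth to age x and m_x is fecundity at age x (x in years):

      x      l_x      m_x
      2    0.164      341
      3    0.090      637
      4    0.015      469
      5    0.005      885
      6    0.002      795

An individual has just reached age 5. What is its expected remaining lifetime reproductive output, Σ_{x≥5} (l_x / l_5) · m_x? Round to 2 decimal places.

l_5 = 0.005. Conditional survival from age 5 to x is l_x / l_5.
  x=5: (0.005/0.005) × 885 = 885.0000
  x=6: (0.002/0.005) × 795 = 318.0000
Sum = 885.0000 + 318.0000 = 1203.0000

1203.00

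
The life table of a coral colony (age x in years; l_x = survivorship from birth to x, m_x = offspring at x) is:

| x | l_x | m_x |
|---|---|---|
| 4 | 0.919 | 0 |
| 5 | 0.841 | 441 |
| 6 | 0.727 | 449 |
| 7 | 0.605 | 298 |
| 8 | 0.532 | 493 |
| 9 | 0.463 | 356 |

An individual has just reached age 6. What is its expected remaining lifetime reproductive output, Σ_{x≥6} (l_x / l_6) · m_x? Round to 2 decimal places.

1284.48

l_6 = 0.727. Conditional survival from age 6 to x is l_x / l_6.
  x=6: (0.727/0.727) × 449 = 449.0000
  x=7: (0.605/0.727) × 298 = 247.9917
  x=8: (0.532/0.727) × 493 = 360.7648
  x=9: (0.463/0.727) × 356 = 226.7235
Sum = 449.0000 + 247.9917 + 360.7648 + 226.7235 = 1284.4801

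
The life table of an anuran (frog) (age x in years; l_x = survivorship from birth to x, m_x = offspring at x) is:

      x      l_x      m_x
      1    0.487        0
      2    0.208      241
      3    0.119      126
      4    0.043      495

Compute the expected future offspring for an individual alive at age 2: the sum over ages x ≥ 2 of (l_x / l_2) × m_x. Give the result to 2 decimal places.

415.42

l_2 = 0.208. Conditional survival from age 2 to x is l_x / l_2.
  x=2: (0.208/0.208) × 241 = 241.0000
  x=3: (0.119/0.208) × 126 = 72.0865
  x=4: (0.043/0.208) × 495 = 102.3317
Sum = 241.0000 + 72.0865 + 102.3317 = 415.4183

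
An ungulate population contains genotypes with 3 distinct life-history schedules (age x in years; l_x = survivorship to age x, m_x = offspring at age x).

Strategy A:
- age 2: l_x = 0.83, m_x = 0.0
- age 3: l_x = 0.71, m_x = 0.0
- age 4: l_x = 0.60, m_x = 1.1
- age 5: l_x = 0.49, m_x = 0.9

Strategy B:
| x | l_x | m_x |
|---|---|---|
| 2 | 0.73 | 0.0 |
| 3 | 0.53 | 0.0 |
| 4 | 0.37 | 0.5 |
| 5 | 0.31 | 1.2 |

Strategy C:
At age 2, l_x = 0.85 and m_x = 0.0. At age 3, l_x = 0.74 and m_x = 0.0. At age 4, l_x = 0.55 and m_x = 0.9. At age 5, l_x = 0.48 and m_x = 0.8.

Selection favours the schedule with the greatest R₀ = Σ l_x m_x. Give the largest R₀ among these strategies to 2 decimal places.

1.10

Strategy A: R₀ = 0.83×0.0 + 0.71×0.0 + 0.60×1.1 + 0.49×0.9 = 1.1010
Strategy B: R₀ = 0.73×0.0 + 0.53×0.0 + 0.37×0.5 + 0.31×1.2 = 0.5570
Strategy C: R₀ = 0.85×0.0 + 0.74×0.0 + 0.55×0.9 + 0.48×0.8 = 0.8790
Highest R₀: strategy A with 1.1010.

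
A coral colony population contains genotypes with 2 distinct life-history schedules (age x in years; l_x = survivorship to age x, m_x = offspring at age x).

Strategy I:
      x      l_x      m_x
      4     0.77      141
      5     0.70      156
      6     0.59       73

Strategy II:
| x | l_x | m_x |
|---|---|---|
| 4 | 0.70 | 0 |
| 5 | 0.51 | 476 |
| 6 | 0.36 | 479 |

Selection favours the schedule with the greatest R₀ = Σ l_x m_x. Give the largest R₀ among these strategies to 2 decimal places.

415.20

Strategy I: R₀ = 0.77×141 + 0.70×156 + 0.59×73 = 260.8400
Strategy II: R₀ = 0.70×0 + 0.51×476 + 0.36×479 = 415.2000
Highest R₀: strategy II with 415.2000.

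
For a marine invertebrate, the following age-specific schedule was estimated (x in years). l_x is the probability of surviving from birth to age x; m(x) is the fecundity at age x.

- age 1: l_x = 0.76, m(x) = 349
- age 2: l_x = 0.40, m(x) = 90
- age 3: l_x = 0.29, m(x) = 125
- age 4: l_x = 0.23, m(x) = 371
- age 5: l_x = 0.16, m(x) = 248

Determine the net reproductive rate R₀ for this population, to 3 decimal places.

462.500

R₀ = Σ l_x m(x):
  age 1: 0.76 × 349 = 265.2400
  age 2: 0.40 × 90 = 36.0000
  age 3: 0.29 × 125 = 36.2500
  age 4: 0.23 × 371 = 85.3300
  age 5: 0.16 × 248 = 39.6800
R₀ = 265.2400 + 36.0000 + 36.2500 + 85.3300 + 39.6800 = 462.5000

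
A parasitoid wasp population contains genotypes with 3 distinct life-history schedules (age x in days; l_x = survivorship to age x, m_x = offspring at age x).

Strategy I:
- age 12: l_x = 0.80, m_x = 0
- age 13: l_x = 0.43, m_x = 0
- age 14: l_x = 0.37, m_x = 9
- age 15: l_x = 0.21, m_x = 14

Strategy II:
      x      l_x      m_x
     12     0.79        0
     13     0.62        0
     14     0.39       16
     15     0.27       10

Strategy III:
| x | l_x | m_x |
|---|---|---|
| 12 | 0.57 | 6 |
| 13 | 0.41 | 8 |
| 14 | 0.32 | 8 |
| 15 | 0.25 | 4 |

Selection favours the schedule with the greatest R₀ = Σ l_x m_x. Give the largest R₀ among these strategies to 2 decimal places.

10.26

Strategy I: R₀ = 0.80×0 + 0.43×0 + 0.37×9 + 0.21×14 = 6.2700
Strategy II: R₀ = 0.79×0 + 0.62×0 + 0.39×16 + 0.27×10 = 8.9400
Strategy III: R₀ = 0.57×6 + 0.41×8 + 0.32×8 + 0.25×4 = 10.2600
Highest R₀: strategy III with 10.2600.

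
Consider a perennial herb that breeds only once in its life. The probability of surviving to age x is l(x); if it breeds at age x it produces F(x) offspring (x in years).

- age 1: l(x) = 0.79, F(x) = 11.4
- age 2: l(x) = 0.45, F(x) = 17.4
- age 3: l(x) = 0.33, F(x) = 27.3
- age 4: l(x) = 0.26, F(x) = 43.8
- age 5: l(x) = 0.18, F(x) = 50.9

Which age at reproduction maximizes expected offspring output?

Expected offspring if breeding at age x = l(x) × F(x):
  age 1: 0.79 × 11.4 = 9.006
  age 2: 0.45 × 17.4 = 7.830
  age 3: 0.33 × 27.3 = 9.009
  age 4: 0.26 × 43.8 = 11.388
  age 5: 0.18 × 50.9 = 9.162
Maximum at age 4 (11.388).

4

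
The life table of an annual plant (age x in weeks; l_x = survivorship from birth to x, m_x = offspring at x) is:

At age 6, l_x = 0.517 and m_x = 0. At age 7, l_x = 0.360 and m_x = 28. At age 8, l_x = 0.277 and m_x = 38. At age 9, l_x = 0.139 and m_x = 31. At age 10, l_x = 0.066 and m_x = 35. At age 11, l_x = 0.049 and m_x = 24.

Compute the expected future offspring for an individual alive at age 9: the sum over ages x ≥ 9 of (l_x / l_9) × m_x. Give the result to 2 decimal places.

56.08

l_9 = 0.139. Conditional survival from age 9 to x is l_x / l_9.
  x=9: (0.139/0.139) × 31 = 31.0000
  x=10: (0.066/0.139) × 35 = 16.6187
  x=11: (0.049/0.139) × 24 = 8.4604
Sum = 31.0000 + 16.6187 + 8.4604 = 56.0791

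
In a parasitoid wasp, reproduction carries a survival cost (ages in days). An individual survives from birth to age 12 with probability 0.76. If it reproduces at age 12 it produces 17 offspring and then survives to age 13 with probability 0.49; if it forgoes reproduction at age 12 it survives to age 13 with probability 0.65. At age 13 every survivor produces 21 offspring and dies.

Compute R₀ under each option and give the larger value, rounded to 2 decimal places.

20.74

breed at age 12: R₀ = 0.76 × (17 + 0.49 × 21) = 0.76 × 27.2900 = 20.7404
delay to age 13: R₀ = 0.76 × (0.65 × 21) = 0.76 × 13.6500 = 10.3740
Higher: breed at age 12 (20.7404).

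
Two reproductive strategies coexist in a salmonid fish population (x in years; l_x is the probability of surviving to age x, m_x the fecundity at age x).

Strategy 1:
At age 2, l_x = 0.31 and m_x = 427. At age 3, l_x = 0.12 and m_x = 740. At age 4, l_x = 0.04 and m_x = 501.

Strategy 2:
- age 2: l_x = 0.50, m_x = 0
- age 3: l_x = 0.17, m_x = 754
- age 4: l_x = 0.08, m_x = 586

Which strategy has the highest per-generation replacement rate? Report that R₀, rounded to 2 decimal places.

241.21

Strategy 1: R₀ = 0.31×427 + 0.12×740 + 0.04×501 = 241.2100
Strategy 2: R₀ = 0.50×0 + 0.17×754 + 0.08×586 = 175.0600
Highest R₀: strategy 1 with 241.2100.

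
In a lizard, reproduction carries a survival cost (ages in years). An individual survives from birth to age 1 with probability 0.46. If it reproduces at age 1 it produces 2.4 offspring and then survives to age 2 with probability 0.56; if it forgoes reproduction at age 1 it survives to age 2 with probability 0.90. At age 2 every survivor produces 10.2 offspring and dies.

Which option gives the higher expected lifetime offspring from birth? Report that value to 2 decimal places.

4.22

breed at age 1: R₀ = 0.46 × (2.4 + 0.56 × 10.2) = 0.46 × 8.1120 = 3.7315
delay to age 2: R₀ = 0.46 × (0.90 × 10.2) = 0.46 × 9.1800 = 4.2228
Higher: delay to age 2 (4.2228).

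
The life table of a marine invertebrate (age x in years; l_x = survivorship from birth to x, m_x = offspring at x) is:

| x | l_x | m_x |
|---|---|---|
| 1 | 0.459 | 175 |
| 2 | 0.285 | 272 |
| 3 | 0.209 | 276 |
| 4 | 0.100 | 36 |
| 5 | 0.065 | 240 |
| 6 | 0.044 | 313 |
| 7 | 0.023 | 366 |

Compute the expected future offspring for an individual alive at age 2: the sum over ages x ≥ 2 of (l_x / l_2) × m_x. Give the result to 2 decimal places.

619.63

l_2 = 0.285. Conditional survival from age 2 to x is l_x / l_2.
  x=2: (0.285/0.285) × 272 = 272.0000
  x=3: (0.209/0.285) × 276 = 202.4000
  x=4: (0.100/0.285) × 36 = 12.6316
  x=5: (0.065/0.285) × 240 = 54.7368
  x=6: (0.044/0.285) × 313 = 48.3228
  x=7: (0.023/0.285) × 366 = 29.5368
Sum = 272.0000 + 202.4000 + 12.6316 + 54.7368 + 48.3228 + 29.5368 = 619.6281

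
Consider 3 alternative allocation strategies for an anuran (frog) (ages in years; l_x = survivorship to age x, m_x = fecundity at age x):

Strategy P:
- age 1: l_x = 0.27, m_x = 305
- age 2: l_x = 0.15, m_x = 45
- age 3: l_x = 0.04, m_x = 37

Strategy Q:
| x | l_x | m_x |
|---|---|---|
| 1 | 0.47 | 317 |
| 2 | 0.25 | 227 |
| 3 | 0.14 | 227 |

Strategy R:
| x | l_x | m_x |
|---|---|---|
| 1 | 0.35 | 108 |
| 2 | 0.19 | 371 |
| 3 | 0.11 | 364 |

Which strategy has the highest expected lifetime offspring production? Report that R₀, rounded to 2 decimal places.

237.52

Strategy P: R₀ = 0.27×305 + 0.15×45 + 0.04×37 = 90.5800
Strategy Q: R₀ = 0.47×317 + 0.25×227 + 0.14×227 = 237.5200
Strategy R: R₀ = 0.35×108 + 0.19×371 + 0.11×364 = 148.3300
Highest R₀: strategy Q with 237.5200.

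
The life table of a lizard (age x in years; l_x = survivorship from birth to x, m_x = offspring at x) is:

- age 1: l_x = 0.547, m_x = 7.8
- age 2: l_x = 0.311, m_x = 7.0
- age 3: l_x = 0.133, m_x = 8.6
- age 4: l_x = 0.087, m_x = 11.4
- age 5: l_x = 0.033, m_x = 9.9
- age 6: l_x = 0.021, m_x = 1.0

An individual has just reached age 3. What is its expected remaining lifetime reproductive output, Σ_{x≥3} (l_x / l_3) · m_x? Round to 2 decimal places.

l_3 = 0.133. Conditional survival from age 3 to x is l_x / l_3.
  x=3: (0.133/0.133) × 8.6 = 8.6000
  x=4: (0.087/0.133) × 11.4 = 7.4571
  x=5: (0.033/0.133) × 9.9 = 2.4564
  x=6: (0.021/0.133) × 1.0 = 0.1579
Sum = 8.6000 + 7.4571 + 2.4564 + 0.1579 = 18.6714

18.67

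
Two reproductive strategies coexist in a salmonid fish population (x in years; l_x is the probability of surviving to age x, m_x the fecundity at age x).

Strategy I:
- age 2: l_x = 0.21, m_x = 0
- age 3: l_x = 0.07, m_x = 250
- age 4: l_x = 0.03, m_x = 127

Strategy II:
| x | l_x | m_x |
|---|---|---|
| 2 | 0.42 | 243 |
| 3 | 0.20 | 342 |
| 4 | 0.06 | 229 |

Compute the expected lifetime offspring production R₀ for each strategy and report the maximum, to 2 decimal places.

Strategy I: R₀ = 0.21×0 + 0.07×250 + 0.03×127 = 21.3100
Strategy II: R₀ = 0.42×243 + 0.20×342 + 0.06×229 = 184.2000
Highest R₀: strategy II with 184.2000.

184.20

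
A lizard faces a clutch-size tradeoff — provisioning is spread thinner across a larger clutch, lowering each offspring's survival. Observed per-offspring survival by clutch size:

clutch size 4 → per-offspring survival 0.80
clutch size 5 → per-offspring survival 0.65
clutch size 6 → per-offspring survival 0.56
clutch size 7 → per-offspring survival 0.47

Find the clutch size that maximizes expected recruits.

6

Expected recruits = c × s(c):
  c=4: 4 × 0.80 = 3.200
  c=5: 5 × 0.65 = 3.250
  c=6: 6 × 0.56 = 3.360
  c=7: 7 × 0.47 = 3.290
Maximum at c = 6 (3.360 recruits).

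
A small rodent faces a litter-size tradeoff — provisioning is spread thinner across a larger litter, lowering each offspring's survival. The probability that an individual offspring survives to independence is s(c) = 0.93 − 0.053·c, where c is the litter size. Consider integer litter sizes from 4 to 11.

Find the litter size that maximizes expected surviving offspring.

Expected surviving offspring = c × s(c):
  c=4: 4 × 0.718 = 2.872
  c=5: 5 × 0.665 = 3.325
  c=6: 6 × 0.612 = 3.672
  c=7: 7 × 0.559 = 3.913
  c=8: 8 × 0.506 = 4.048
  c=9: 9 × 0.453 = 4.077
  c=10: 10 × 0.400 = 4.000
  c=11: 11 × 0.347 = 3.817
Maximum at c = 9 (4.077 surviving offspring).

9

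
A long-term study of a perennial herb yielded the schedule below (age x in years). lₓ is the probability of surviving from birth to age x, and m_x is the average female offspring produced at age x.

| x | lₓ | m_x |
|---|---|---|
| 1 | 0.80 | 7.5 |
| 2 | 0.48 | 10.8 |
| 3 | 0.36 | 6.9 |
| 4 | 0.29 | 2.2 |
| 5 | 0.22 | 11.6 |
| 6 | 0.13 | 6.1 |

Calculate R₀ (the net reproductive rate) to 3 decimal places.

R₀ = Σ lₓ m_x:
  age 1: 0.80 × 7.5 = 6.0000
  age 2: 0.48 × 10.8 = 5.1840
  age 3: 0.36 × 6.9 = 2.4840
  age 4: 0.29 × 2.2 = 0.6380
  age 5: 0.22 × 11.6 = 2.5520
  age 6: 0.13 × 6.1 = 0.7930
R₀ = 6.0000 + 5.1840 + 2.4840 + 0.6380 + 2.5520 + 0.7930 = 17.6510

17.651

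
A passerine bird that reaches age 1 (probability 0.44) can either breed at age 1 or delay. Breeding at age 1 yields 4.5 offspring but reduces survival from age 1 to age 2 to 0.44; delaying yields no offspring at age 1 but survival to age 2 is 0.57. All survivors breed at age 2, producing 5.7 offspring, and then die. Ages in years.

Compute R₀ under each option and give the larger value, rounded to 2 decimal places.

3.08

breed at age 1: R₀ = 0.44 × (4.5 + 0.44 × 5.7) = 0.44 × 7.0080 = 3.0835
delay to age 2: R₀ = 0.44 × (0.57 × 5.7) = 0.44 × 3.2490 = 1.4296
Higher: breed at age 1 (3.0835).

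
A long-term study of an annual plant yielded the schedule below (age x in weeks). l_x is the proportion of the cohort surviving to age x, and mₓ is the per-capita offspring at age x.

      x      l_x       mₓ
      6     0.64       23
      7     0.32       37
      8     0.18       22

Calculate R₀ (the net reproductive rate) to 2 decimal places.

30.52

R₀ = Σ l_x mₓ:
  age 6: 0.64 × 23 = 14.7200
  age 7: 0.32 × 37 = 11.8400
  age 8: 0.18 × 22 = 3.9600
R₀ = 14.7200 + 11.8400 + 3.9600 = 30.5200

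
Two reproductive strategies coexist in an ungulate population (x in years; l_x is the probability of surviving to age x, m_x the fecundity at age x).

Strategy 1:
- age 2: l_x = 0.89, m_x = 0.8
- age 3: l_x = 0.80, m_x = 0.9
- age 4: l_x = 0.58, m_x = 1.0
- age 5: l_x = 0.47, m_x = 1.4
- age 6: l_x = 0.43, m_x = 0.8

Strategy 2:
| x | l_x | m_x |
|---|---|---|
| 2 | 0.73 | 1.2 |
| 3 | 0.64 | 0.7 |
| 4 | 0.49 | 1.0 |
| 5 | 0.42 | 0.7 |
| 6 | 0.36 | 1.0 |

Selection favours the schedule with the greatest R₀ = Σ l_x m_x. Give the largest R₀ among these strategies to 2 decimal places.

3.01

Strategy 1: R₀ = 0.89×0.8 + 0.80×0.9 + 0.58×1.0 + 0.47×1.4 + 0.43×0.8 = 3.0140
Strategy 2: R₀ = 0.73×1.2 + 0.64×0.7 + 0.49×1.0 + 0.42×0.7 + 0.36×1.0 = 2.4680
Highest R₀: strategy 1 with 3.0140.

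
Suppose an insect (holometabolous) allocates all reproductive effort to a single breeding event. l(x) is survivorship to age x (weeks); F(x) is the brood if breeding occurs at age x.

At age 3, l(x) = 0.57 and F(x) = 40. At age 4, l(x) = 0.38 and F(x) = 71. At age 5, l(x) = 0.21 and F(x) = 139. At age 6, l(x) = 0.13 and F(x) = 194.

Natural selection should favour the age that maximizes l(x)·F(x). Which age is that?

Expected offspring if breeding at age x = l(x) × F(x):
  age 3: 0.57 × 40 = 22.800
  age 4: 0.38 × 71 = 26.980
  age 5: 0.21 × 139 = 29.190
  age 6: 0.13 × 194 = 25.220
Maximum at age 5 (29.190).

5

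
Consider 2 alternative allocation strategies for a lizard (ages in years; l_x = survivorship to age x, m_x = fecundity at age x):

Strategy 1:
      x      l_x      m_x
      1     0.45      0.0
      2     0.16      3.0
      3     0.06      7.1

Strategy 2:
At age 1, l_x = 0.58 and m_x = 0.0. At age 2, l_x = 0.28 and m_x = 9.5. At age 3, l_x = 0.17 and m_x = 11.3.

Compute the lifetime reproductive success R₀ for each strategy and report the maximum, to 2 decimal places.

Strategy 1: R₀ = 0.45×0.0 + 0.16×3.0 + 0.06×7.1 = 0.9060
Strategy 2: R₀ = 0.58×0.0 + 0.28×9.5 + 0.17×11.3 = 4.5810
Highest R₀: strategy 2 with 4.5810.

4.58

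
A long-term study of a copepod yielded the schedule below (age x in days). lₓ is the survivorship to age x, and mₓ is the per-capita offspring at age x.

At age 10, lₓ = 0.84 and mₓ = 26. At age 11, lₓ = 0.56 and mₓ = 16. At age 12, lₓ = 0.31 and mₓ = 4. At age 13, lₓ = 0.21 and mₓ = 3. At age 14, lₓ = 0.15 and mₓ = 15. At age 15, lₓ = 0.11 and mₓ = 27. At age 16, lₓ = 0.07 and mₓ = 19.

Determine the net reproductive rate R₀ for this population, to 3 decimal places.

R₀ = Σ lₓ mₓ:
  age 10: 0.84 × 26 = 21.8400
  age 11: 0.56 × 16 = 8.9600
  age 12: 0.31 × 4 = 1.2400
  age 13: 0.21 × 3 = 0.6300
  age 14: 0.15 × 15 = 2.2500
  age 15: 0.11 × 27 = 2.9700
  age 16: 0.07 × 19 = 1.3300
R₀ = 21.8400 + 8.9600 + 1.2400 + 0.6300 + 2.2500 + 2.9700 + 1.3300 = 39.2200

39.220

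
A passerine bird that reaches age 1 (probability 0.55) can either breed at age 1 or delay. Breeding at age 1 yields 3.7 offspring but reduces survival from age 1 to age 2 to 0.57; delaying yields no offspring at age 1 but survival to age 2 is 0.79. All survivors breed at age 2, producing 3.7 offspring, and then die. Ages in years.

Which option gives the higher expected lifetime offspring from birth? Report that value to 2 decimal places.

3.19

breed at age 1: R₀ = 0.55 × (3.7 + 0.57 × 3.7) = 0.55 × 5.8090 = 3.1950
delay to age 2: R₀ = 0.55 × (0.79 × 3.7) = 0.55 × 2.9230 = 1.6077
Higher: breed at age 1 (3.1950).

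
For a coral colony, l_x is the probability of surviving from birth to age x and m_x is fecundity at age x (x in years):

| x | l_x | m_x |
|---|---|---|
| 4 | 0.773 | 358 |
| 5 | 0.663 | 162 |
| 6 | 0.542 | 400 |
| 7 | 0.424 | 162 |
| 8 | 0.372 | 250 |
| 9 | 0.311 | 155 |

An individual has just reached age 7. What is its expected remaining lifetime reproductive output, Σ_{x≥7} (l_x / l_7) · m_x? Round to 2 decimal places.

495.03

l_7 = 0.424. Conditional survival from age 7 to x is l_x / l_7.
  x=7: (0.424/0.424) × 162 = 162.0000
  x=8: (0.372/0.424) × 250 = 219.3396
  x=9: (0.311/0.424) × 155 = 113.6910
Sum = 162.0000 + 219.3396 + 113.6910 = 495.0307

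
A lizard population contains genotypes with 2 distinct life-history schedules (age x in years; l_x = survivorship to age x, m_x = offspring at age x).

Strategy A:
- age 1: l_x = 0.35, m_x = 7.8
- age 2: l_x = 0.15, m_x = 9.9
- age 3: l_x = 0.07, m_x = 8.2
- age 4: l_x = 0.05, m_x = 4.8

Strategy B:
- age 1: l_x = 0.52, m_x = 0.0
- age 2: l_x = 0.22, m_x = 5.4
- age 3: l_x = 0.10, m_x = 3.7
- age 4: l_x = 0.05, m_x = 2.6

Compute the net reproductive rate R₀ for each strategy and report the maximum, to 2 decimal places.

5.03

Strategy A: R₀ = 0.35×7.8 + 0.15×9.9 + 0.07×8.2 + 0.05×4.8 = 5.0290
Strategy B: R₀ = 0.52×0.0 + 0.22×5.4 + 0.10×3.7 + 0.05×2.6 = 1.6880
Highest R₀: strategy A with 5.0290.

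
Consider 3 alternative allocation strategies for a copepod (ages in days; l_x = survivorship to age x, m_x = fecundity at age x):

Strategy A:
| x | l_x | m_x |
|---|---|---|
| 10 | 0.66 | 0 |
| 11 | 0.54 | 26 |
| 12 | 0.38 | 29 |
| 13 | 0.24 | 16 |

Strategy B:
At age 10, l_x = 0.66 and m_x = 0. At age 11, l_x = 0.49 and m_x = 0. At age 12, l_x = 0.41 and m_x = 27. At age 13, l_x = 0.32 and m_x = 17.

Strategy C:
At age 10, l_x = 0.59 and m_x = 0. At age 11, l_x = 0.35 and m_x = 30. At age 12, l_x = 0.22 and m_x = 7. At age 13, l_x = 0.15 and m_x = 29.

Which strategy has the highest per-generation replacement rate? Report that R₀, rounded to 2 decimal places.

28.90

Strategy A: R₀ = 0.66×0 + 0.54×26 + 0.38×29 + 0.24×16 = 28.9000
Strategy B: R₀ = 0.66×0 + 0.49×0 + 0.41×27 + 0.32×17 = 16.5100
Strategy C: R₀ = 0.59×0 + 0.35×30 + 0.22×7 + 0.15×29 = 16.3900
Highest R₀: strategy A with 28.9000.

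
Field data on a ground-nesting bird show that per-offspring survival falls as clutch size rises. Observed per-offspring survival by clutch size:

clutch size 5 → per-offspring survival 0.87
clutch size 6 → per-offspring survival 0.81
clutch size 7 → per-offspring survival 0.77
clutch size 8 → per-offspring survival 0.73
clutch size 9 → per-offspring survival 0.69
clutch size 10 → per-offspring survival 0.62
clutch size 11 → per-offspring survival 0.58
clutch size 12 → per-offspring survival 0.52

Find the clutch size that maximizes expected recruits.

Expected recruits = c × s(c):
  c=5: 5 × 0.87 = 4.350
  c=6: 6 × 0.81 = 4.860
  c=7: 7 × 0.77 = 5.390
  c=8: 8 × 0.73 = 5.840
  c=9: 9 × 0.69 = 6.210
  c=10: 10 × 0.62 = 6.200
  c=11: 11 × 0.58 = 6.380
  c=12: 12 × 0.52 = 6.240
Maximum at c = 11 (6.380 recruits).

11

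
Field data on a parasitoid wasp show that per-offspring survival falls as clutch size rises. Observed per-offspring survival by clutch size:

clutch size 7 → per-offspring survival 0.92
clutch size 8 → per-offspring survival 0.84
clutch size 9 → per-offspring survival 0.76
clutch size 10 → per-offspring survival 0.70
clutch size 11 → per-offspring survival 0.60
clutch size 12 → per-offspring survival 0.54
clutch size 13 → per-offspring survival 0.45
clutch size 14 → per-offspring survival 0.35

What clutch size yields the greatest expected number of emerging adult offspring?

10

Expected emerging adult offspring = c × s(c):
  c=7: 7 × 0.92 = 6.440
  c=8: 8 × 0.84 = 6.720
  c=9: 9 × 0.76 = 6.840
  c=10: 10 × 0.70 = 7.000
  c=11: 11 × 0.60 = 6.600
  c=12: 12 × 0.54 = 6.480
  c=13: 13 × 0.45 = 5.850
  c=14: 14 × 0.35 = 4.900
Maximum at c = 10 (7.000 emerging adult offspring).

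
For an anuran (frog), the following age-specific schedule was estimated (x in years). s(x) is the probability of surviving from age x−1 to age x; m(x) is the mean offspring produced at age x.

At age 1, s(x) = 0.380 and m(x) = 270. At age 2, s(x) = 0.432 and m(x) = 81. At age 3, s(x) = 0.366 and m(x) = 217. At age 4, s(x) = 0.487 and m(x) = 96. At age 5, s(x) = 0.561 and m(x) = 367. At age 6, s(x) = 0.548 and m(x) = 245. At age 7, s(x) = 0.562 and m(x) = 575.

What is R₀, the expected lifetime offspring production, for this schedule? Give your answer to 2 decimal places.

142.88

Survivorship from birth: l_x = s_1·s_2·…·s_x.
  l_1 = 0.38000
  l_2 = 0.16416
  l_3 = 0.06008
  l_4 = 0.02926
  l_5 = 0.01641
  l_6 = 0.00900
  l_7 = 0.00506
R₀ = Σ l_x m(x):
  age 1: 0.38000 × 270 = 102.6000
  age 2: 0.16416 × 81 = 13.2970
  age 3: 0.06008 × 217 = 13.0374
  age 4: 0.02926 × 96 = 2.8090
  age 5: 0.01641 × 367 = 6.0225
  age 6: 0.00900 × 245 = 2.2050
  age 7: 0.00506 × 575 = 2.9095
R₀ = 102.6000 + 13.2970 + 13.0374 + 2.8090 + 6.0225 + 2.2050 + 2.9095 = 142.8802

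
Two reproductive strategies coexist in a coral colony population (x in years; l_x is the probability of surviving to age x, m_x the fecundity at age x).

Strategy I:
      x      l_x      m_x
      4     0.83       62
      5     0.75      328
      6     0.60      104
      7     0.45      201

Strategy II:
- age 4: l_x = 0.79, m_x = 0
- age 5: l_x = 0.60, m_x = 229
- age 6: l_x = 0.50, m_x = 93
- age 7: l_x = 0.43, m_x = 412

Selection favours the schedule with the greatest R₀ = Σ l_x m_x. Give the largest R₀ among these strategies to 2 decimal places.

450.31

Strategy I: R₀ = 0.83×62 + 0.75×328 + 0.60×104 + 0.45×201 = 450.3100
Strategy II: R₀ = 0.79×0 + 0.60×229 + 0.50×93 + 0.43×412 = 361.0600
Highest R₀: strategy I with 450.3100.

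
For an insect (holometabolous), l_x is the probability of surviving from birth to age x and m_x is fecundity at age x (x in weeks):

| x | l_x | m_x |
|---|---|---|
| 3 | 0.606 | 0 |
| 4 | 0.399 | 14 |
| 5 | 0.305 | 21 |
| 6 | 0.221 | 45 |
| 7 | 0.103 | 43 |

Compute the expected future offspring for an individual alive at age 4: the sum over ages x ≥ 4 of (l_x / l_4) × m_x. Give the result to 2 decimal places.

l_4 = 0.399. Conditional survival from age 4 to x is l_x / l_4.
  x=4: (0.399/0.399) × 14 = 14.0000
  x=5: (0.305/0.399) × 21 = 16.0526
  x=6: (0.221/0.399) × 45 = 24.9248
  x=7: (0.103/0.399) × 43 = 11.1003
Sum = 14.0000 + 16.0526 + 24.9248 + 11.1003 = 66.0777

66.08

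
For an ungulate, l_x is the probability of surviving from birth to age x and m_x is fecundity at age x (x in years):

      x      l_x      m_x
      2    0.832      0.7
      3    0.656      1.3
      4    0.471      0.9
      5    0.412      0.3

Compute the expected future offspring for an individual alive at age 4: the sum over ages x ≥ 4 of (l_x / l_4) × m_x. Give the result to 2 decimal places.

1.16

l_4 = 0.471. Conditional survival from age 4 to x is l_x / l_4.
  x=4: (0.471/0.471) × 0.9 = 0.9000
  x=5: (0.412/0.471) × 0.3 = 0.2624
Sum = 0.9000 + 0.2624 = 1.1624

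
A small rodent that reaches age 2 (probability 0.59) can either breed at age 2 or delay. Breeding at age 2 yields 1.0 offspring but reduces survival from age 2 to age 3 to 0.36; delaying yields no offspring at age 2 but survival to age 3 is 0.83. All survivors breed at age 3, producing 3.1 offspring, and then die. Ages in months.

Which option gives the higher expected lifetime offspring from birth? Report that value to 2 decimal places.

1.52

breed at age 2: R₀ = 0.59 × (1.0 + 0.36 × 3.1) = 0.59 × 2.1160 = 1.2484
delay to age 3: R₀ = 0.59 × (0.83 × 3.1) = 0.59 × 2.5730 = 1.5181
Higher: delay to age 3 (1.5181).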